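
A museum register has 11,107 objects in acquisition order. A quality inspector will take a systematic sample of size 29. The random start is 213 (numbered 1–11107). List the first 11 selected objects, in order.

213, 596, 979, 1362, 1745, 2128, 2511, 2894, 3277, 3660, 4043

k = N/n = 11107/29 = 383
object 1: 213
object 2: 213 + 383 = 596
object 3: 596 + 383 = 979
object 4: 979 + 383 = 1362
object 5: 1362 + 383 = 1745
object 6: 1745 + 383 = 2128
object 7: 2128 + 383 = 2511
object 8: 2511 + 383 = 2894
object 9: 2894 + 383 = 3277
object 10: 3277 + 383 = 3660
object 11: 3660 + 383 = 4043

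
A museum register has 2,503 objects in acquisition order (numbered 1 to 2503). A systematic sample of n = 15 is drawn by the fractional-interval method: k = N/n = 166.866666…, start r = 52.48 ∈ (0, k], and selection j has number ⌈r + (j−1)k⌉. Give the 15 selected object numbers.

53, 220, 387, 554, 720, 887, 1054, 1221, 1388, 1555, 1722, 1889, 2055, 2222, 2389

j=1: r + 0k = 52.48 → ⌈·⌉ = 53
j=2: r + 1k = 219.346666… → ⌈·⌉ = 220
j=3: r + 2k = 386.213333… → ⌈·⌉ = 387
j=4: r + 3k = 553.08 → ⌈·⌉ = 554
j=5: r + 4k = 719.946666… → ⌈·⌉ = 720
j=6: r + 5k = 886.813333… → ⌈·⌉ = 887
j=7: r + 6k = 1053.68 → ⌈·⌉ = 1054
j=8: r + 7k = 1220.546666… → ⌈·⌉ = 1221
j=9: r + 8k = 1387.413333… → ⌈·⌉ = 1388
j=10: r + 9k = 1554.28 → ⌈·⌉ = 1555
j=11: r + 10k = 1721.146666… → ⌈·⌉ = 1722
j=12: r + 11k = 1888.013333… → ⌈·⌉ = 1889
j=13: r + 12k = 2054.88 → ⌈·⌉ = 2055
j=14: r + 13k = 2221.746666… → ⌈·⌉ = 2222
j=15: r + 14k = 2388.613333… → ⌈·⌉ = 2389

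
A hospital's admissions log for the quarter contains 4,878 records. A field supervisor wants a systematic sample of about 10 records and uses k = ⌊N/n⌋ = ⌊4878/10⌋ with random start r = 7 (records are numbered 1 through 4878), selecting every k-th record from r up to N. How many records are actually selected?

k = ⌊4878/10⌋ = 487
Achieved size = ⌊(4878 − 7)/487⌋ + 1 = ⌊4871/487⌋ + 1 = 10 + 1 = 11
(last selection: 7 + 10×487 = 4877 ≤ 4878; next would be 5364 > 4878)

11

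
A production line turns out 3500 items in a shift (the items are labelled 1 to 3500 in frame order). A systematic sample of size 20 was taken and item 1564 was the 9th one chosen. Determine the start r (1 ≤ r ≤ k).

164

k = 3500/20 = 175
r = 1564 − (9−1)×175 = 1564 − 1400 = 164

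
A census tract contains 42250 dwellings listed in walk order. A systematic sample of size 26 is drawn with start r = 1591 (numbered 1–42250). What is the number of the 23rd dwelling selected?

37341

k = 42250/26 = 1625
23rd selection = r + (23−1)·k = 1591 + 22×1625 = 1591 + 35750 = 37341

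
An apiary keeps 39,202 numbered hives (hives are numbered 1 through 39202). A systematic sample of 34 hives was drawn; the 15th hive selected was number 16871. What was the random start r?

k = 39202/34 = 1153
r = 16871 − (15−1)×1153 = 16871 − 16142 = 729

729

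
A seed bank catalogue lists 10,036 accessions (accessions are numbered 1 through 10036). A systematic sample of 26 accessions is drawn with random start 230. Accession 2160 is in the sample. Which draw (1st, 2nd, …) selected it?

k = 10036/26 = 386
position = (2160 − 230)/386 + 1 = 1930/386 + 1 = 5 + 1 = 6

6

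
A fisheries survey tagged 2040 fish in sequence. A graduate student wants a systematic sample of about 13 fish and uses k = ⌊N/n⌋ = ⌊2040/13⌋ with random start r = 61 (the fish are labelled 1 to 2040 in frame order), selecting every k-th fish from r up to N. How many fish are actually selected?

13

k = ⌊2040/13⌋ = 156
Achieved size = ⌊(2040 − 61)/156⌋ + 1 = ⌊1979/156⌋ + 1 = 12 + 1 = 13
(last selection: 61 + 12×156 = 1933 ≤ 2040; next would be 2089 > 2040)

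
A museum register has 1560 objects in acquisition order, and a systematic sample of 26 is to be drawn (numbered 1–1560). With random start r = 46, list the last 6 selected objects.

1246, 1306, 1366, 1426, 1486, 1546

k = N/n = 1560/26 = 60
21st selection = 46 + 20×60 = 1246
22nd: 1246 + 60 = 1306
23rd: 1306 + 60 = 1366
24th: 1366 + 60 = 1426
25th: 1426 + 60 = 1486
26th: 1486 + 60 = 1546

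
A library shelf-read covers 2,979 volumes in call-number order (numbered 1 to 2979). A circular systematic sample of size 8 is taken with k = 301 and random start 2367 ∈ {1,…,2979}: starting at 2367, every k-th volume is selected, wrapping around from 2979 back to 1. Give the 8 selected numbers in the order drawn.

Selection 1: 2367
Selection 2: 2367 + 301 = 2668
Selection 3: 2668 + 301 = 2969
Selection 4: 2969 + 301 = 3270 → 3270 − 2979 = 291
Selection 5: 291 + 301 = 592
Selection 6: 592 + 301 = 893
Selection 7: 893 + 301 = 1194
Selection 8: 1194 + 301 = 1495

2367, 2668, 2969, 291, 592, 893, 1194, 1495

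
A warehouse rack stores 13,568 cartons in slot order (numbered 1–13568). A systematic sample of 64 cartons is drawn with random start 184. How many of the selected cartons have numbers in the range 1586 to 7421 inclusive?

28

k = 13568/64 = 212
First selection ≥ 1586: 184 + ⌈(1586−184)/212⌉·212 = 184 + 7×212 = 1668
Last selection ≤ 7421: 184 + ⌊(7421−184)/212⌋·212 = 184 + 34×212 = 7392
Count = 34 − 7 + 1 = 28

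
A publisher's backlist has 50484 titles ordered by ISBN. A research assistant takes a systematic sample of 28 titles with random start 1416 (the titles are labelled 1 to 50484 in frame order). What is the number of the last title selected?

k = 50484/28 = 1803
28th selection = r + (28−1)·k = 1416 + 27×1803 = 1416 + 48681 = 50097

50097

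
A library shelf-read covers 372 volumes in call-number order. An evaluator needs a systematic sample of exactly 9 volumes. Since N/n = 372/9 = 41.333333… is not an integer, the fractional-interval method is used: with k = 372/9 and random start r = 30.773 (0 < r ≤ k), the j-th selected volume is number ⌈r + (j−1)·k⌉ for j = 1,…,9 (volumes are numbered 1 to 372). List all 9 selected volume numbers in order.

j=1: r + 0k = 30.773 → ⌈·⌉ = 31
j=2: r + 1k = 72.106333… → ⌈·⌉ = 73
j=3: r + 2k = 113.439666… → ⌈·⌉ = 114
j=4: r + 3k = 154.773 → ⌈·⌉ = 155
j=5: r + 4k = 196.106333… → ⌈·⌉ = 197
j=6: r + 5k = 237.439666… → ⌈·⌉ = 238
j=7: r + 6k = 278.773 → ⌈·⌉ = 279
j=8: r + 7k = 320.106333… → ⌈·⌉ = 321
j=9: r + 8k = 361.439666… → ⌈·⌉ = 362

31, 73, 114, 155, 197, 238, 279, 321, 362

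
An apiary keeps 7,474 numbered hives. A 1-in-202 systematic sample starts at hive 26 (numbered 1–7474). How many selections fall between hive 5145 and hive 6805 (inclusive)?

8

k = 202
First selection ≥ 5145: 26 + ⌈(5145−26)/202⌉·202 = 26 + 26×202 = 5278
Last selection ≤ 6805: 26 + ⌊(6805−26)/202⌋·202 = 26 + 33×202 = 6692
Count = 33 − 26 + 1 = 8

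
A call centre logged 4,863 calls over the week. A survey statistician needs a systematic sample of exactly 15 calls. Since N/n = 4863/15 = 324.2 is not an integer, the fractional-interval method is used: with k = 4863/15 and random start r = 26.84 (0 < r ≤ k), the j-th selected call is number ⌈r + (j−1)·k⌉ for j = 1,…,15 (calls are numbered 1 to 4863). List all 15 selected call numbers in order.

j=1: r + 0k = 26.84 → ⌈·⌉ = 27
j=2: r + 1k = 351.04 → ⌈·⌉ = 352
j=3: r + 2k = 675.24 → ⌈·⌉ = 676
j=4: r + 3k = 999.44 → ⌈·⌉ = 1000
j=5: r + 4k = 1323.64 → ⌈·⌉ = 1324
j=6: r + 5k = 1647.84 → ⌈·⌉ = 1648
j=7: r + 6k = 1972.04 → ⌈·⌉ = 1973
j=8: r + 7k = 2296.24 → ⌈·⌉ = 2297
j=9: r + 8k = 2620.44 → ⌈·⌉ = 2621
j=10: r + 9k = 2944.64 → ⌈·⌉ = 2945
j=11: r + 10k = 3268.84 → ⌈·⌉ = 3269
j=12: r + 11k = 3593.04 → ⌈·⌉ = 3594
j=13: r + 12k = 3917.24 → ⌈·⌉ = 3918
j=14: r + 13k = 4241.44 → ⌈·⌉ = 4242
j=15: r + 14k = 4565.64 → ⌈·⌉ = 4566

27, 352, 676, 1000, 1324, 1648, 1973, 2297, 2621, 2945, 3269, 3594, 3918, 4242, 4566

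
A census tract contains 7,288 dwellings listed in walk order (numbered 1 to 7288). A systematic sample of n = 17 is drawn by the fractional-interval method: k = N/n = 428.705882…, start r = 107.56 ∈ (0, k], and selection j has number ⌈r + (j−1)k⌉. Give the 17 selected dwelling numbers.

j=1: r + 0k = 107.56 → ⌈·⌉ = 108
j=2: r + 1k = 536.265882… → ⌈·⌉ = 537
j=3: r + 2k = 964.971764… → ⌈·⌉ = 965
j=4: r + 3k = 1393.677647… → ⌈·⌉ = 1394
j=5: r + 4k = 1822.383529… → ⌈·⌉ = 1823
j=6: r + 5k = 2251.089411… → ⌈·⌉ = 2252
j=7: r + 6k = 2679.795294… → ⌈·⌉ = 2680
j=8: r + 7k = 3108.501176… → ⌈·⌉ = 3109
j=9: r + 8k = 3537.207058… → ⌈·⌉ = 3538
j=10: r + 9k = 3965.912941… → ⌈·⌉ = 3966
j=11: r + 10k = 4394.618823… → ⌈·⌉ = 4395
j=12: r + 11k = 4823.324705… → ⌈·⌉ = 4824
j=13: r + 12k = 5252.030588… → ⌈·⌉ = 5253
j=14: r + 13k = 5680.736470… → ⌈·⌉ = 5681
j=15: r + 14k = 6109.442352… → ⌈·⌉ = 6110
j=16: r + 15k = 6538.148235… → ⌈·⌉ = 6539
j=17: r + 16k = 6966.854117… → ⌈·⌉ = 6967

108, 537, 965, 1394, 1823, 2252, 2680, 3109, 3538, 3966, 4395, 4824, 5253, 5681, 6110, 6539, 6967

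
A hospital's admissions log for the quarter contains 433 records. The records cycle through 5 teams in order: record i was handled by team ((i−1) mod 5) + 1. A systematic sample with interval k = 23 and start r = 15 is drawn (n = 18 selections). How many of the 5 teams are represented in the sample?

Consecutive selections differ by k = 23, so their team numbers differ by 23 mod 5 = 3.
gcd(23, 5) = 1, so the sample visits 5/1 = 5 distinct residues mod 5.
Start 15 is team 5; the teams hit are 1, 2, 3, 4, 5.

5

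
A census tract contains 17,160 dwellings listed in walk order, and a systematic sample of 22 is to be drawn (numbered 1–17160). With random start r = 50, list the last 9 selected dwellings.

k = N/n = 17160/22 = 780
14th selection = 50 + 13×780 = 10190
15th: 10190 + 780 = 10970
16th: 10970 + 780 = 11750
17th: 11750 + 780 = 12530
18th: 12530 + 780 = 13310
19th: 13310 + 780 = 14090
20th: 14090 + 780 = 14870
21st: 14870 + 780 = 15650
22nd: 15650 + 780 = 16430

10190, 10970, 11750, 12530, 13310, 14090, 14870, 15650, 16430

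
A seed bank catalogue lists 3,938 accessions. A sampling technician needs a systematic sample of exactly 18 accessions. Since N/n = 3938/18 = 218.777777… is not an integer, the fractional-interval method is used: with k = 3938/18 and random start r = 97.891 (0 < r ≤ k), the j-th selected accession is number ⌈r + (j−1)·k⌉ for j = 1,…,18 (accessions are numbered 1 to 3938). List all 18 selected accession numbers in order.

j=1: r + 0k = 97.891 → ⌈·⌉ = 98
j=2: r + 1k = 316.668777… → ⌈·⌉ = 317
j=3: r + 2k = 535.446555… → ⌈·⌉ = 536
j=4: r + 3k = 754.224333… → ⌈·⌉ = 755
j=5: r + 4k = 973.002111… → ⌈·⌉ = 974
j=6: r + 5k = 1191.779888… → ⌈·⌉ = 1192
j=7: r + 6k = 1410.557666… → ⌈·⌉ = 1411
j=8: r + 7k = 1629.335444… → ⌈·⌉ = 1630
j=9: r + 8k = 1848.113222… → ⌈·⌉ = 1849
j=10: r + 9k = 2066.891 → ⌈·⌉ = 2067
j=11: r + 10k = 2285.668777… → ⌈·⌉ = 2286
j=12: r + 11k = 2504.446555… → ⌈·⌉ = 2505
j=13: r + 12k = 2723.224333… → ⌈·⌉ = 2724
j=14: r + 13k = 2942.002111… → ⌈·⌉ = 2943
j=15: r + 14k = 3160.779888… → ⌈·⌉ = 3161
j=16: r + 15k = 3379.557666… → ⌈·⌉ = 3380
j=17: r + 16k = 3598.335444… → ⌈·⌉ = 3599
j=18: r + 17k = 3817.113222… → ⌈·⌉ = 3818

98, 317, 536, 755, 974, 1192, 1411, 1630, 1849, 2067, 2286, 2505, 2724, 2943, 3161, 3380, 3599, 3818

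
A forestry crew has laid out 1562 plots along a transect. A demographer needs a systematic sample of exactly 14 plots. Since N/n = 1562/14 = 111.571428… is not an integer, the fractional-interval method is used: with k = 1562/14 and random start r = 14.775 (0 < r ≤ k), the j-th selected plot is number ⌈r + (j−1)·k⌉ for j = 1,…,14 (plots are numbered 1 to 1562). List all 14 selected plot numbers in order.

15, 127, 238, 350, 462, 573, 685, 796, 908, 1019, 1131, 1243, 1354, 1466

j=1: r + 0k = 14.775 → ⌈·⌉ = 15
j=2: r + 1k = 126.346428… → ⌈·⌉ = 127
j=3: r + 2k = 237.917857… → ⌈·⌉ = 238
j=4: r + 3k = 349.489285… → ⌈·⌉ = 350
j=5: r + 4k = 461.060714… → ⌈·⌉ = 462
j=6: r + 5k = 572.632142… → ⌈·⌉ = 573
j=7: r + 6k = 684.203571… → ⌈·⌉ = 685
j=8: r + 7k = 795.775 → ⌈·⌉ = 796
j=9: r + 8k = 907.346428… → ⌈·⌉ = 908
j=10: r + 9k = 1018.917857… → ⌈·⌉ = 1019
j=11: r + 10k = 1130.489285… → ⌈·⌉ = 1131
j=12: r + 11k = 1242.060714… → ⌈·⌉ = 1243
j=13: r + 12k = 1353.632142… → ⌈·⌉ = 1354
j=14: r + 13k = 1465.203571… → ⌈·⌉ = 1466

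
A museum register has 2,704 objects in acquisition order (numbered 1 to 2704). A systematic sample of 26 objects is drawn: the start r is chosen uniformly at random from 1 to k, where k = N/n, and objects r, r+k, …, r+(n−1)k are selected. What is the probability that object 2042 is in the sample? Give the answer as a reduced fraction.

1/104

k = 2704/26 = 104.
Object 2042 is selected iff r ≡ 2042 (mod 104); exactly one such r in {1,…,104}.
Inclusion probability = 1/104.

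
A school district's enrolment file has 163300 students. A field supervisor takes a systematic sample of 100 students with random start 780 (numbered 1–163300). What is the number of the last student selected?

162447

k = 163300/100 = 1633
100th selection = r + (100−1)·k = 780 + 99×1633 = 780 + 161667 = 162447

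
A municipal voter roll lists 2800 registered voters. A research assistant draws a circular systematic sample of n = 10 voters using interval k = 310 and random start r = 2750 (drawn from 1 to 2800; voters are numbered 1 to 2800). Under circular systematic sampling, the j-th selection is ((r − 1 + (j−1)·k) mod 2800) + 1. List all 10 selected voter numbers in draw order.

Selection 1: 2750
Selection 2: 2750 + 310 = 3060 → 3060 − 2800 = 260
Selection 3: 260 + 310 = 570
Selection 4: 570 + 310 = 880
Selection 5: 880 + 310 = 1190
Selection 6: 1190 + 310 = 1500
Selection 7: 1500 + 310 = 1810
Selection 8: 1810 + 310 = 2120
Selection 9: 2120 + 310 = 2430
Selection 10: 2430 + 310 = 2740

2750, 260, 570, 880, 1190, 1500, 1810, 2120, 2430, 2740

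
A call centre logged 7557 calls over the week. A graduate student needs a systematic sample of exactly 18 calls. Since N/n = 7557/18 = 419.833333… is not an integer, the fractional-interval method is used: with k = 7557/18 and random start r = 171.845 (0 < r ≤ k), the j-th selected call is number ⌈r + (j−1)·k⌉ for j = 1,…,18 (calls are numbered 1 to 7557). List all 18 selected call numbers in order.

172, 592, 1012, 1432, 1852, 2272, 2691, 3111, 3531, 3951, 4371, 4791, 5210, 5630, 6050, 6470, 6890, 7310

j=1: r + 0k = 171.845 → ⌈·⌉ = 172
j=2: r + 1k = 591.678333… → ⌈·⌉ = 592
j=3: r + 2k = 1011.511666… → ⌈·⌉ = 1012
j=4: r + 3k = 1431.345 → ⌈·⌉ = 1432
j=5: r + 4k = 1851.178333… → ⌈·⌉ = 1852
j=6: r + 5k = 2271.011666… → ⌈·⌉ = 2272
j=7: r + 6k = 2690.845 → ⌈·⌉ = 2691
j=8: r + 7k = 3110.678333… → ⌈·⌉ = 3111
j=9: r + 8k = 3530.511666… → ⌈·⌉ = 3531
j=10: r + 9k = 3950.345 → ⌈·⌉ = 3951
j=11: r + 10k = 4370.178333… → ⌈·⌉ = 4371
j=12: r + 11k = 4790.011666… → ⌈·⌉ = 4791
j=13: r + 12k = 5209.845 → ⌈·⌉ = 5210
j=14: r + 13k = 5629.678333… → ⌈·⌉ = 5630
j=15: r + 14k = 6049.511666… → ⌈·⌉ = 6050
j=16: r + 15k = 6469.345 → ⌈·⌉ = 6470
j=17: r + 16k = 6889.178333… → ⌈·⌉ = 6890
j=18: r + 17k = 7309.011666… → ⌈·⌉ = 7310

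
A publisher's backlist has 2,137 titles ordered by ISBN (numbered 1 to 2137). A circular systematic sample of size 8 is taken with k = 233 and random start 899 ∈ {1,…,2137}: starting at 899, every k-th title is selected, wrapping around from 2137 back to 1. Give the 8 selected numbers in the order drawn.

899, 1132, 1365, 1598, 1831, 2064, 160, 393

Selection 1: 899
Selection 2: 899 + 233 = 1132
Selection 3: 1132 + 233 = 1365
Selection 4: 1365 + 233 = 1598
Selection 5: 1598 + 233 = 1831
Selection 6: 1831 + 233 = 2064
Selection 7: 2064 + 233 = 2297 → 2297 − 2137 = 160
Selection 8: 160 + 233 = 393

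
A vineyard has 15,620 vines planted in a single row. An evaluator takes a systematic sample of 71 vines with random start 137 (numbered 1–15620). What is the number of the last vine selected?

15537

k = 15620/71 = 220
71st selection = r + (71−1)·k = 137 + 70×220 = 137 + 15400 = 15537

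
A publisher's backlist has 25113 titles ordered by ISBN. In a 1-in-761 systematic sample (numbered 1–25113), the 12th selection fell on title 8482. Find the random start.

111

k = 761
r = 8482 − (12−1)×761 = 8482 − 8371 = 111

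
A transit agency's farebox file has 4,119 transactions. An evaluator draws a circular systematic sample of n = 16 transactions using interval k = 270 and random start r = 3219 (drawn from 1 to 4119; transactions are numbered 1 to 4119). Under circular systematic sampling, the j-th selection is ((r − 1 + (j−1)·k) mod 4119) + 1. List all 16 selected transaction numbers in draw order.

Selection 1: 3219
Selection 2: 3219 + 270 = 3489
Selection 3: 3489 + 270 = 3759
Selection 4: 3759 + 270 = 4029
Selection 5: 4029 + 270 = 4299 → 4299 − 4119 = 180
Selection 6: 180 + 270 = 450
Selection 7: 450 + 270 = 720
Selection 8: 720 + 270 = 990
Selection 9: 990 + 270 = 1260
Selection 10: 1260 + 270 = 1530
Selection 11: 1530 + 270 = 1800
Selection 12: 1800 + 270 = 2070
Selection 13: 2070 + 270 = 2340
Selection 14: 2340 + 270 = 2610
Selection 15: 2610 + 270 = 2880
Selection 16: 2880 + 270 = 3150

3219, 3489, 3759, 4029, 180, 450, 720, 990, 1260, 1530, 1800, 2070, 2340, 2610, 2880, 3150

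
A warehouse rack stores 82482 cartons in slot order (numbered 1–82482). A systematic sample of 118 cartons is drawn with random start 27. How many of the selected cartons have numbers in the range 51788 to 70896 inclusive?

27

k = 82482/118 = 699
First selection ≥ 51788: 27 + ⌈(51788−27)/699⌉·699 = 27 + 75×699 = 52452
Last selection ≤ 70896: 27 + ⌊(70896−27)/699⌋·699 = 27 + 101×699 = 70626
Count = 101 − 75 + 1 = 27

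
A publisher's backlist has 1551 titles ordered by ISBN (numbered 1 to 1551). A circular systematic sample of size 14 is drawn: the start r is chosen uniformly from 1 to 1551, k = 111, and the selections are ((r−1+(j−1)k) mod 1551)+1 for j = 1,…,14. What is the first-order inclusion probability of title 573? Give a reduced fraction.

14/1551

For each position j, as r ranges over 1…1551 the j-th selection hits every title exactly once, so title 573 is selected for exactly 14 of the 1551 starts.
Inclusion probability = 14/1551.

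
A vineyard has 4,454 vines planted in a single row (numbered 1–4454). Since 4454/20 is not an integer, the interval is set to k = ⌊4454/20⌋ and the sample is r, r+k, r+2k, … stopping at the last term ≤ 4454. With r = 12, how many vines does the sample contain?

21

k = ⌊4454/20⌋ = 222
Achieved size = ⌊(4454 − 12)/222⌋ + 1 = ⌊4442/222⌋ + 1 = 20 + 1 = 21
(last selection: 12 + 20×222 = 4452 ≤ 4454; next would be 4674 > 4454)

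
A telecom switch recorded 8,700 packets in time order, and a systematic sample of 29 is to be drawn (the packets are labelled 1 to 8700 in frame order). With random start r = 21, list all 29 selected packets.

k = N/n = 8700/29 = 300
packet 1: 21
packet 2: 21 + 300 = 321
packet 3: 321 + 300 = 621
packet 4: 621 + 300 = 921
packet 5: 921 + 300 = 1221
packet 6: 1221 + 300 = 1521
packet 7: 1521 + 300 = 1821
packet 8: 1821 + 300 = 2121
packet 9: 2121 + 300 = 2421
packet 10: 2421 + 300 = 2721
packet 11: 2721 + 300 = 3021
packet 12: 3021 + 300 = 3321
packet 13: 3321 + 300 = 3621
packet 14: 3621 + 300 = 3921
packet 15: 3921 + 300 = 4221
packet 16: 4221 + 300 = 4521
packet 17: 4521 + 300 = 4821
packet 18: 4821 + 300 = 5121
packet 19: 5121 + 300 = 5421
packet 20: 5421 + 300 = 5721
packet 21: 5721 + 300 = 6021
packet 22: 6021 + 300 = 6321
packet 23: 6321 + 300 = 6621
packet 24: 6621 + 300 = 6921
packet 25: 6921 + 300 = 7221
packet 26: 7221 + 300 = 7521
packet 27: 7521 + 300 = 7821
packet 28: 7821 + 300 = 8121
packet 29: 8121 + 300 = 8421

21, 321, 621, 921, 1221, 1521, 1821, 2121, 2421, 2721, 3021, 3321, 3621, 3921, 4221, 4521, 4821, 5121, 5421, 5721, 6021, 6321, 6621, 6921, 7221, 7521, 7821, 8121, 8421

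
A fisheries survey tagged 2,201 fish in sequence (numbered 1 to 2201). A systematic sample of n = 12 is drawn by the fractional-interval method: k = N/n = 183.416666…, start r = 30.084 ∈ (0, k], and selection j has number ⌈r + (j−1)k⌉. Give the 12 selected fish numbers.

31, 214, 397, 581, 764, 948, 1131, 1315, 1498, 1681, 1865, 2048

j=1: r + 0k = 30.084 → ⌈·⌉ = 31
j=2: r + 1k = 213.500666… → ⌈·⌉ = 214
j=3: r + 2k = 396.917333… → ⌈·⌉ = 397
j=4: r + 3k = 580.334 → ⌈·⌉ = 581
j=5: r + 4k = 763.750666… → ⌈·⌉ = 764
j=6: r + 5k = 947.167333… → ⌈·⌉ = 948
j=7: r + 6k = 1130.584 → ⌈·⌉ = 1131
j=8: r + 7k = 1314.000666… → ⌈·⌉ = 1315
j=9: r + 8k = 1497.417333… → ⌈·⌉ = 1498
j=10: r + 9k = 1680.834 → ⌈·⌉ = 1681
j=11: r + 10k = 1864.250666… → ⌈·⌉ = 1865
j=12: r + 11k = 2047.667333… → ⌈·⌉ = 2048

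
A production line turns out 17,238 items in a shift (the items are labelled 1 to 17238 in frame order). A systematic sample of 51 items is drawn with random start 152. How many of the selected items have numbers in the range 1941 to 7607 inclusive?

k = 17238/51 = 338
First selection ≥ 1941: 152 + ⌈(1941−152)/338⌉·338 = 152 + 6×338 = 2180
Last selection ≤ 7607: 152 + ⌊(7607−152)/338⌋·338 = 152 + 22×338 = 7588
Count = 22 − 6 + 1 = 17

17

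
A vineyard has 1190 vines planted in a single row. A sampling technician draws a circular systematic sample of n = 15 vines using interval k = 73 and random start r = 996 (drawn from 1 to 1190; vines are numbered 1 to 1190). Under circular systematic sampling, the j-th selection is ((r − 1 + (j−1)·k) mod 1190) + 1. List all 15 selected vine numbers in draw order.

996, 1069, 1142, 25, 98, 171, 244, 317, 390, 463, 536, 609, 682, 755, 828

Selection 1: 996
Selection 2: 996 + 73 = 1069
Selection 3: 1069 + 73 = 1142
Selection 4: 1142 + 73 = 1215 → 1215 − 1190 = 25
Selection 5: 25 + 73 = 98
Selection 6: 98 + 73 = 171
Selection 7: 171 + 73 = 244
Selection 8: 244 + 73 = 317
Selection 9: 317 + 73 = 390
Selection 10: 390 + 73 = 463
Selection 11: 463 + 73 = 536
Selection 12: 536 + 73 = 609
Selection 13: 609 + 73 = 682
Selection 14: 682 + 73 = 755
Selection 15: 755 + 73 = 828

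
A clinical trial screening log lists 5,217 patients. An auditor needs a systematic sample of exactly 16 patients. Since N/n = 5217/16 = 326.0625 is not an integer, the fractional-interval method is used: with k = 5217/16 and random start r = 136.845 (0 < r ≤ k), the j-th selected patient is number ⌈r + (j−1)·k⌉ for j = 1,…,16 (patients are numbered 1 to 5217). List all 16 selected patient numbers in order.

j=1: r + 0k = 136.845 → ⌈·⌉ = 137
j=2: r + 1k = 462.9075 → ⌈·⌉ = 463
j=3: r + 2k = 788.97 → ⌈·⌉ = 789
j=4: r + 3k = 1115.0325 → ⌈·⌉ = 1116
j=5: r + 4k = 1441.095 → ⌈·⌉ = 1442
j=6: r + 5k = 1767.1575 → ⌈·⌉ = 1768
j=7: r + 6k = 2093.22 → ⌈·⌉ = 2094
j=8: r + 7k = 2419.2825 → ⌈·⌉ = 2420
j=9: r + 8k = 2745.345 → ⌈·⌉ = 2746
j=10: r + 9k = 3071.4075 → ⌈·⌉ = 3072
j=11: r + 10k = 3397.47 → ⌈·⌉ = 3398
j=12: r + 11k = 3723.5325 → ⌈·⌉ = 3724
j=13: r + 12k = 4049.595 → ⌈·⌉ = 4050
j=14: r + 13k = 4375.6575 → ⌈·⌉ = 4376
j=15: r + 14k = 4701.72 → ⌈·⌉ = 4702
j=16: r + 15k = 5027.7825 → ⌈·⌉ = 5028

137, 463, 789, 1116, 1442, 1768, 2094, 2420, 2746, 3072, 3398, 3724, 4050, 4376, 4702, 5028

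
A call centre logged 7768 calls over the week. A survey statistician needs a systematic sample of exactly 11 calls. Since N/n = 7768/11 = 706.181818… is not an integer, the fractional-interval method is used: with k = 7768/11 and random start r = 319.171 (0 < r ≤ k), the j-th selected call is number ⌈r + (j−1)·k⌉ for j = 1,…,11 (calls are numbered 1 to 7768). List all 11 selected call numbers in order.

320, 1026, 1732, 2438, 3144, 3851, 4557, 5263, 5969, 6675, 7381

j=1: r + 0k = 319.171 → ⌈·⌉ = 320
j=2: r + 1k = 1025.352818… → ⌈·⌉ = 1026
j=3: r + 2k = 1731.534636… → ⌈·⌉ = 1732
j=4: r + 3k = 2437.716454… → ⌈·⌉ = 2438
j=5: r + 4k = 3143.898272… → ⌈·⌉ = 3144
j=6: r + 5k = 3850.080090… → ⌈·⌉ = 3851
j=7: r + 6k = 4556.261909… → ⌈·⌉ = 4557
j=8: r + 7k = 5262.443727… → ⌈·⌉ = 5263
j=9: r + 8k = 5968.625545… → ⌈·⌉ = 5969
j=10: r + 9k = 6674.807363… → ⌈·⌉ = 6675
j=11: r + 10k = 7380.989181… → ⌈·⌉ = 7381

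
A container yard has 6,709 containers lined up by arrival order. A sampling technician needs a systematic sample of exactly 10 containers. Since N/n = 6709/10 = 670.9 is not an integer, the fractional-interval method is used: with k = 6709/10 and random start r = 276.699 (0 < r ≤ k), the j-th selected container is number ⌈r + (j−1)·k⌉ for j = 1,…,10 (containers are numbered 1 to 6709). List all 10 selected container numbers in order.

j=1: r + 0k = 276.699 → ⌈·⌉ = 277
j=2: r + 1k = 947.599 → ⌈·⌉ = 948
j=3: r + 2k = 1618.499 → ⌈·⌉ = 1619
j=4: r + 3k = 2289.399 → ⌈·⌉ = 2290
j=5: r + 4k = 2960.299 → ⌈·⌉ = 2961
j=6: r + 5k = 3631.199 → ⌈·⌉ = 3632
j=7: r + 6k = 4302.099 → ⌈·⌉ = 4303
j=8: r + 7k = 4972.999 → ⌈·⌉ = 4973
j=9: r + 8k = 5643.899 → ⌈·⌉ = 5644
j=10: r + 9k = 6314.799 → ⌈·⌉ = 6315

277, 948, 1619, 2290, 2961, 3632, 4303, 4973, 5644, 6315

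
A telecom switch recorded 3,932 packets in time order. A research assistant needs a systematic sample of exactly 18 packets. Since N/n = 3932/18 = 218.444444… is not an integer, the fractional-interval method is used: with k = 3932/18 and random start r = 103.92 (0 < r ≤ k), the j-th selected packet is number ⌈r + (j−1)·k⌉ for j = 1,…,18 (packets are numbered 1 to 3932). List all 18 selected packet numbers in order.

104, 323, 541, 760, 978, 1197, 1415, 1634, 1852, 2070, 2289, 2507, 2726, 2944, 3163, 3381, 3600, 3818

j=1: r + 0k = 103.92 → ⌈·⌉ = 104
j=2: r + 1k = 322.364444… → ⌈·⌉ = 323
j=3: r + 2k = 540.808888… → ⌈·⌉ = 541
j=4: r + 3k = 759.253333… → ⌈·⌉ = 760
j=5: r + 4k = 977.697777… → ⌈·⌉ = 978
j=6: r + 5k = 1196.142222… → ⌈·⌉ = 1197
j=7: r + 6k = 1414.586666… → ⌈·⌉ = 1415
j=8: r + 7k = 1633.031111… → ⌈·⌉ = 1634
j=9: r + 8k = 1851.475555… → ⌈·⌉ = 1852
j=10: r + 9k = 2069.92 → ⌈·⌉ = 2070
j=11: r + 10k = 2288.364444… → ⌈·⌉ = 2289
j=12: r + 11k = 2506.808888… → ⌈·⌉ = 2507
j=13: r + 12k = 2725.253333… → ⌈·⌉ = 2726
j=14: r + 13k = 2943.697777… → ⌈·⌉ = 2944
j=15: r + 14k = 3162.142222… → ⌈·⌉ = 3163
j=16: r + 15k = 3380.586666… → ⌈·⌉ = 3381
j=17: r + 16k = 3599.031111… → ⌈·⌉ = 3600
j=18: r + 17k = 3817.475555… → ⌈·⌉ = 3818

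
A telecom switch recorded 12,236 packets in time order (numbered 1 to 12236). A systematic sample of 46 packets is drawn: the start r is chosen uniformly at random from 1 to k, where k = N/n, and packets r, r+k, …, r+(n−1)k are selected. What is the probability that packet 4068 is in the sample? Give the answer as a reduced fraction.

1/266

k = 12236/46 = 266.
Packet 4068 is selected iff r ≡ 4068 (mod 266); exactly one such r in {1,…,266}.
Inclusion probability = 1/266.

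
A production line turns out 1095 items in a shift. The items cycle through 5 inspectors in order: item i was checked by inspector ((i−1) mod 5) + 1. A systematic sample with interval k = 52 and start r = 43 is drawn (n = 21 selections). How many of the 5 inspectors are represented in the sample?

5

Consecutive selections differ by k = 52, so their inspector numbers differ by 52 mod 5 = 2.
gcd(52, 5) = 1, so the sample visits 5/1 = 5 distinct residues mod 5.
Start 43 is inspector 3; the inspectors hit are 1, 2, 3, 4, 5.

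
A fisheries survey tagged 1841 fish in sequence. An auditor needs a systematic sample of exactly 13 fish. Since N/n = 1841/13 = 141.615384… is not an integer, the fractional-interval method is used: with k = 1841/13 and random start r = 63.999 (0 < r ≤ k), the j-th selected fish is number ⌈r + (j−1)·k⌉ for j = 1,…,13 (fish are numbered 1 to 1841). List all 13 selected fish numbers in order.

64, 206, 348, 489, 631, 773, 914, 1056, 1197, 1339, 1481, 1622, 1764

j=1: r + 0k = 63.999 → ⌈·⌉ = 64
j=2: r + 1k = 205.614384… → ⌈·⌉ = 206
j=3: r + 2k = 347.229769… → ⌈·⌉ = 348
j=4: r + 3k = 488.845153… → ⌈·⌉ = 489
j=5: r + 4k = 630.460538… → ⌈·⌉ = 631
j=6: r + 5k = 772.075923… → ⌈·⌉ = 773
j=7: r + 6k = 913.691307… → ⌈·⌉ = 914
j=8: r + 7k = 1055.306692… → ⌈·⌉ = 1056
j=9: r + 8k = 1196.922076… → ⌈·⌉ = 1197
j=10: r + 9k = 1338.537461… → ⌈·⌉ = 1339
j=11: r + 10k = 1480.152846… → ⌈·⌉ = 1481
j=12: r + 11k = 1621.768230… → ⌈·⌉ = 1622
j=13: r + 12k = 1763.383615… → ⌈·⌉ = 1764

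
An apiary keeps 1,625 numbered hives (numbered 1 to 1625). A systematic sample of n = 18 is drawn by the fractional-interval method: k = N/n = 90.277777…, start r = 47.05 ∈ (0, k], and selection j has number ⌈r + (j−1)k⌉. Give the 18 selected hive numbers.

48, 138, 228, 318, 409, 499, 589, 679, 770, 860, 950, 1041, 1131, 1221, 1311, 1402, 1492, 1582

j=1: r + 0k = 47.05 → ⌈·⌉ = 48
j=2: r + 1k = 137.327777… → ⌈·⌉ = 138
j=3: r + 2k = 227.605555… → ⌈·⌉ = 228
j=4: r + 3k = 317.883333… → ⌈·⌉ = 318
j=5: r + 4k = 408.161111… → ⌈·⌉ = 409
j=6: r + 5k = 498.438888… → ⌈·⌉ = 499
j=7: r + 6k = 588.716666… → ⌈·⌉ = 589
j=8: r + 7k = 678.994444… → ⌈·⌉ = 679
j=9: r + 8k = 769.272222… → ⌈·⌉ = 770
j=10: r + 9k = 859.55 → ⌈·⌉ = 860
j=11: r + 10k = 949.827777… → ⌈·⌉ = 950
j=12: r + 11k = 1040.105555… → ⌈·⌉ = 1041
j=13: r + 12k = 1130.383333… → ⌈·⌉ = 1131
j=14: r + 13k = 1220.661111… → ⌈·⌉ = 1221
j=15: r + 14k = 1310.938888… → ⌈·⌉ = 1311
j=16: r + 15k = 1401.216666… → ⌈·⌉ = 1402
j=17: r + 16k = 1491.494444… → ⌈·⌉ = 1492
j=18: r + 17k = 1581.772222… → ⌈·⌉ = 1582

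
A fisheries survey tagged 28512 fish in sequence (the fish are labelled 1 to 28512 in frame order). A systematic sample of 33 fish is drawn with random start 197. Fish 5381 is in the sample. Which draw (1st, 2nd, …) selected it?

7

k = 28512/33 = 864
position = (5381 − 197)/864 + 1 = 5184/864 + 1 = 6 + 1 = 7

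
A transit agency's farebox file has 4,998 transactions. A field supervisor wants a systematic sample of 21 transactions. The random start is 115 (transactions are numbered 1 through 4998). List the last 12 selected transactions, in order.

2257, 2495, 2733, 2971, 3209, 3447, 3685, 3923, 4161, 4399, 4637, 4875

k = N/n = 4998/21 = 238
10th selection = 115 + 9×238 = 2257
11th: 2257 + 238 = 2495
12th: 2495 + 238 = 2733
13th: 2733 + 238 = 2971
14th: 2971 + 238 = 3209
15th: 3209 + 238 = 3447
16th: 3447 + 238 = 3685
17th: 3685 + 238 = 3923
18th: 3923 + 238 = 4161
19th: 4161 + 238 = 4399
20th: 4399 + 238 = 4637
21st: 4637 + 238 = 4875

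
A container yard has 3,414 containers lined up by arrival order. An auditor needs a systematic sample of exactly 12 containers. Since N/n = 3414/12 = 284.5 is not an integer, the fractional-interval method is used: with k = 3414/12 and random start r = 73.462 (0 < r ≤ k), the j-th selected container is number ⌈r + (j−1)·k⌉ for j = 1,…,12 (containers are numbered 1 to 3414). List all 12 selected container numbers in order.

j=1: r + 0k = 73.462 → ⌈·⌉ = 74
j=2: r + 1k = 357.962 → ⌈·⌉ = 358
j=3: r + 2k = 642.462 → ⌈·⌉ = 643
j=4: r + 3k = 926.962 → ⌈·⌉ = 927
j=5: r + 4k = 1211.462 → ⌈·⌉ = 1212
j=6: r + 5k = 1495.962 → ⌈·⌉ = 1496
j=7: r + 6k = 1780.462 → ⌈·⌉ = 1781
j=8: r + 7k = 2064.962 → ⌈·⌉ = 2065
j=9: r + 8k = 2349.462 → ⌈·⌉ = 2350
j=10: r + 9k = 2633.962 → ⌈·⌉ = 2634
j=11: r + 10k = 2918.462 → ⌈·⌉ = 2919
j=12: r + 11k = 3202.962 → ⌈·⌉ = 3203

74, 358, 643, 927, 1212, 1496, 1781, 2065, 2350, 2634, 2919, 3203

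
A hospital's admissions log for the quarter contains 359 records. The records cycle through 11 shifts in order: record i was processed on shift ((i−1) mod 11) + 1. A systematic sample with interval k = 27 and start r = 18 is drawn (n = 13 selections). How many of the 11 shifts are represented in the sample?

11

Consecutive selections differ by k = 27, so their shift numbers differ by 27 mod 11 = 5.
gcd(27, 11) = 1, so the sample visits 11/1 = 11 distinct residues mod 11.
Start 18 is shift 7; the shifts hit are 1, 2, 3, 4, 5, 6, 7, 8, 9, 10, 11.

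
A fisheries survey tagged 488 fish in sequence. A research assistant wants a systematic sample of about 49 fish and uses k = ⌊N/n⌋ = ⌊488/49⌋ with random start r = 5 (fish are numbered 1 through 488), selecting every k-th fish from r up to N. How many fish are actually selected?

k = ⌊488/49⌋ = 9
Achieved size = ⌊(488 − 5)/9⌋ + 1 = ⌊483/9⌋ + 1 = 53 + 1 = 54
(last selection: 5 + 53×9 = 482 ≤ 488; next would be 491 > 488)

54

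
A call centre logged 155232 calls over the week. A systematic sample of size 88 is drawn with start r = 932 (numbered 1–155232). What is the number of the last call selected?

k = 155232/88 = 1764
88th selection = r + (88−1)·k = 932 + 87×1764 = 932 + 153468 = 154400

154400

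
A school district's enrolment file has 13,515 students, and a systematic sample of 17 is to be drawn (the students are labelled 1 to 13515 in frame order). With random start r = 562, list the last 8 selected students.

k = N/n = 13515/17 = 795
10th selection = 562 + 9×795 = 7717
11th: 7717 + 795 = 8512
12th: 8512 + 795 = 9307
13th: 9307 + 795 = 10102
14th: 10102 + 795 = 10897
15th: 10897 + 795 = 11692
16th: 11692 + 795 = 12487
17th: 12487 + 795 = 13282

7717, 8512, 9307, 10102, 10897, 11692, 12487, 13282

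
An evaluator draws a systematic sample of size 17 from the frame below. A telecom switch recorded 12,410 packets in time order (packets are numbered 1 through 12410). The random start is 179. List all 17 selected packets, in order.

k = N/n = 12410/17 = 730
packet 1: 179
packet 2: 179 + 730 = 909
packet 3: 909 + 730 = 1639
packet 4: 1639 + 730 = 2369
packet 5: 2369 + 730 = 3099
packet 6: 3099 + 730 = 3829
packet 7: 3829 + 730 = 4559
packet 8: 4559 + 730 = 5289
packet 9: 5289 + 730 = 6019
packet 10: 6019 + 730 = 6749
packet 11: 6749 + 730 = 7479
packet 12: 7479 + 730 = 8209
packet 13: 8209 + 730 = 8939
packet 14: 8939 + 730 = 9669
packet 15: 9669 + 730 = 10399
packet 16: 10399 + 730 = 11129
packet 17: 11129 + 730 = 11859

179, 909, 1639, 2369, 3099, 3829, 4559, 5289, 6019, 6749, 7479, 8209, 8939, 9669, 10399, 11129, 11859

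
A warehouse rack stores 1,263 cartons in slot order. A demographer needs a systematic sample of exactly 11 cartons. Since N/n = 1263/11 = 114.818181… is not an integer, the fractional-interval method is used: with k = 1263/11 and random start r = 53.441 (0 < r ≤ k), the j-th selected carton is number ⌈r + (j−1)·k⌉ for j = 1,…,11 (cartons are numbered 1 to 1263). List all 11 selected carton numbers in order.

54, 169, 284, 398, 513, 628, 743, 858, 972, 1087, 1202

j=1: r + 0k = 53.441 → ⌈·⌉ = 54
j=2: r + 1k = 168.259181… → ⌈·⌉ = 169
j=3: r + 2k = 283.077363… → ⌈·⌉ = 284
j=4: r + 3k = 397.895545… → ⌈·⌉ = 398
j=5: r + 4k = 512.713727… → ⌈·⌉ = 513
j=6: r + 5k = 627.531909… → ⌈·⌉ = 628
j=7: r + 6k = 742.350090… → ⌈·⌉ = 743
j=8: r + 7k = 857.168272… → ⌈·⌉ = 858
j=9: r + 8k = 971.986454… → ⌈·⌉ = 972
j=10: r + 9k = 1086.804636… → ⌈·⌉ = 1087
j=11: r + 10k = 1201.622818… → ⌈·⌉ = 1202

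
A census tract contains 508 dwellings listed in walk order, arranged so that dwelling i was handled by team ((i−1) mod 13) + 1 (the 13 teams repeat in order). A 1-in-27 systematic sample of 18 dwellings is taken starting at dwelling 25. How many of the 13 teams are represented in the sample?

13

Consecutive selections differ by k = 27, so their team numbers differ by 27 mod 13 = 1.
gcd(27, 13) = 1, so the sample visits 13/1 = 13 distinct residues mod 13.
Start 25 is team 12; the teams hit are 1, 2, 3, 4, 5, 6, 7, 8, 9, 10, 11, 12, 13.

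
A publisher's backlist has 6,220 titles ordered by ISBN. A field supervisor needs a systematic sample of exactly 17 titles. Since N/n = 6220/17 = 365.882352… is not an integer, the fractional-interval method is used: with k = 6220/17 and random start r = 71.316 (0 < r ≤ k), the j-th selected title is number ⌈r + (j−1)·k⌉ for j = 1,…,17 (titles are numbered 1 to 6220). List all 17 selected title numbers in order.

j=1: r + 0k = 71.316 → ⌈·⌉ = 72
j=2: r + 1k = 437.198352… → ⌈·⌉ = 438
j=3: r + 2k = 803.080705… → ⌈·⌉ = 804
j=4: r + 3k = 1168.963058… → ⌈·⌉ = 1169
j=5: r + 4k = 1534.845411… → ⌈·⌉ = 1535
j=6: r + 5k = 1900.727764… → ⌈·⌉ = 1901
j=7: r + 6k = 2266.610117… → ⌈·⌉ = 2267
j=8: r + 7k = 2632.492470… → ⌈·⌉ = 2633
j=9: r + 8k = 2998.374823… → ⌈·⌉ = 2999
j=10: r + 9k = 3364.257176… → ⌈·⌉ = 3365
j=11: r + 10k = 3730.139529… → ⌈·⌉ = 3731
j=12: r + 11k = 4096.021882… → ⌈·⌉ = 4097
j=13: r + 12k = 4461.904235… → ⌈·⌉ = 4462
j=14: r + 13k = 4827.786588… → ⌈·⌉ = 4828
j=15: r + 14k = 5193.668941… → ⌈·⌉ = 5194
j=16: r + 15k = 5559.551294… → ⌈·⌉ = 5560
j=17: r + 16k = 5925.433647… → ⌈·⌉ = 5926

72, 438, 804, 1169, 1535, 1901, 2267, 2633, 2999, 3365, 3731, 4097, 4462, 4828, 5194, 5560, 5926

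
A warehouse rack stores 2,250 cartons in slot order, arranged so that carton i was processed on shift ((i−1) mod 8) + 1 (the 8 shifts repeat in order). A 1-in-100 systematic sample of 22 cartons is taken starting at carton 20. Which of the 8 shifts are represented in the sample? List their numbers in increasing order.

Consecutive selections differ by k = 100, so their shift numbers differ by 100 mod 8 = 4.
gcd(100, 8) = 4, so the sample visits 8/4 = 2 distinct residues mod 8.
Start 20 is shift 4; the shifts hit are 4, 8.

4, 8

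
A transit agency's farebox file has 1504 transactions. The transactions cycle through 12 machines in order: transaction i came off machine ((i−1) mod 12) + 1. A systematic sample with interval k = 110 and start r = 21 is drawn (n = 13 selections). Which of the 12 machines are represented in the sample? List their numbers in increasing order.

1, 3, 5, 7, 9, 11

Consecutive selections differ by k = 110, so their machine numbers differ by 110 mod 12 = 2.
gcd(110, 12) = 2, so the sample visits 12/2 = 6 distinct residues mod 12.
Start 21 is machine 9; the machines hit are 1, 3, 5, 7, 9, 11.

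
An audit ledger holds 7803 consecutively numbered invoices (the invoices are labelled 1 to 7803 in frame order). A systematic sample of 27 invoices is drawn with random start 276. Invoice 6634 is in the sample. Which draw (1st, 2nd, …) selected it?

23

k = 7803/27 = 289
position = (6634 − 276)/289 + 1 = 6358/289 + 1 = 22 + 1 = 23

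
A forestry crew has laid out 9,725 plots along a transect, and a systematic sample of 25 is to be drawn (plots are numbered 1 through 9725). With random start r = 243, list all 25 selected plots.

k = N/n = 9725/25 = 389
plot 1: 243
plot 2: 243 + 389 = 632
plot 3: 632 + 389 = 1021
plot 4: 1021 + 389 = 1410
plot 5: 1410 + 389 = 1799
plot 6: 1799 + 389 = 2188
plot 7: 2188 + 389 = 2577
plot 8: 2577 + 389 = 2966
plot 9: 2966 + 389 = 3355
plot 10: 3355 + 389 = 3744
plot 11: 3744 + 389 = 4133
plot 12: 4133 + 389 = 4522
plot 13: 4522 + 389 = 4911
plot 14: 4911 + 389 = 5300
plot 15: 5300 + 389 = 5689
plot 16: 5689 + 389 = 6078
plot 17: 6078 + 389 = 6467
plot 18: 6467 + 389 = 6856
plot 19: 6856 + 389 = 7245
plot 20: 7245 + 389 = 7634
plot 21: 7634 + 389 = 8023
plot 22: 8023 + 389 = 8412
plot 23: 8412 + 389 = 8801
plot 24: 8801 + 389 = 9190
plot 25: 9190 + 389 = 9579

243, 632, 1021, 1410, 1799, 2188, 2577, 2966, 3355, 3744, 4133, 4522, 4911, 5300, 5689, 6078, 6467, 6856, 7245, 7634, 8023, 8412, 8801, 9190, 9579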